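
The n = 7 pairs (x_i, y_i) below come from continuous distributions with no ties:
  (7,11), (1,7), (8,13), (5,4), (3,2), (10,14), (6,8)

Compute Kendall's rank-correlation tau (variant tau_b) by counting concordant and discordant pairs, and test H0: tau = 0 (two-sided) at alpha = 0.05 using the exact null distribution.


Step 1: Enumerate the 21 unordered pairs (i,j) with i<j and classify each by sign(x_j-x_i) * sign(y_j-y_i).
  (1,2):dx=-6,dy=-4->C; (1,3):dx=+1,dy=+2->C; (1,4):dx=-2,dy=-7->C; (1,5):dx=-4,dy=-9->C
  (1,6):dx=+3,dy=+3->C; (1,7):dx=-1,dy=-3->C; (2,3):dx=+7,dy=+6->C; (2,4):dx=+4,dy=-3->D
  (2,5):dx=+2,dy=-5->D; (2,6):dx=+9,dy=+7->C; (2,7):dx=+5,dy=+1->C; (3,4):dx=-3,dy=-9->C
  (3,5):dx=-5,dy=-11->C; (3,6):dx=+2,dy=+1->C; (3,7):dx=-2,dy=-5->C; (4,5):dx=-2,dy=-2->C
  (4,6):dx=+5,dy=+10->C; (4,7):dx=+1,dy=+4->C; (5,6):dx=+7,dy=+12->C; (5,7):dx=+3,dy=+6->C
  (6,7):dx=-4,dy=-6->C
Step 2: C = 19, D = 2, total pairs = 21.
Step 3: tau = (C - D)/(n(n-1)/2) = (19 - 2)/21 = 0.809524.
Step 4: Exact two-sided p-value (enumerate n! = 5040 permutations of y under H0): p = 0.010714.
Step 5: alpha = 0.05. reject H0.

tau_b = 0.8095 (C=19, D=2), p = 0.010714, reject H0.


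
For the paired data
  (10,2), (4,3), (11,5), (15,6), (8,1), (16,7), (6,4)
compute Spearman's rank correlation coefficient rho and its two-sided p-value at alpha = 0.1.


Step 1: Rank x and y separately (midranks; no ties here).
rank(x): 10->4, 4->1, 11->5, 15->6, 8->3, 16->7, 6->2
rank(y): 2->2, 3->3, 5->5, 6->6, 1->1, 7->7, 4->4
Step 2: d_i = R_x(i) - R_y(i); compute d_i^2.
  (4-2)^2=4, (1-3)^2=4, (5-5)^2=0, (6-6)^2=0, (3-1)^2=4, (7-7)^2=0, (2-4)^2=4
sum(d^2) = 16.
Step 3: rho = 1 - 6*16 / (7*(7^2 - 1)) = 1 - 96/336 = 0.714286.
Step 4: Under H0, t = rho * sqrt((n-2)/(1-rho^2)) = 2.2822 ~ t(5).
Step 5: Two-sided p-value from the t-distribution with 5 df = 0.071344.
Step 6: alpha = 0.1. reject H0.

rho = 0.7143, p = 0.071344, reject H0 at alpha = 0.1.


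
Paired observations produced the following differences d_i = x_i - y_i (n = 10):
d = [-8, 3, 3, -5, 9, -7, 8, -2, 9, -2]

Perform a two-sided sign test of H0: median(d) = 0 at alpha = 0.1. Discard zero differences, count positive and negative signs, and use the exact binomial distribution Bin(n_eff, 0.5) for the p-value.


Step 1: Discard zero differences. Original n = 10; n_eff = number of nonzero differences = 10.
Nonzero differences (with sign): -8, +3, +3, -5, +9, -7, +8, -2, +9, -2
Step 2: Count signs: positive = 5, negative = 5.
Step 3: Under H0: P(positive) = 0.5, so the number of positives S ~ Bin(10, 0.5).
Step 4: Two-sided exact p-value = sum of Bin(10,0.5) probabilities at or below the observed probability = 1.000000.
Step 5: alpha = 0.1. fail to reject H0.

n_eff = 10, pos = 5, neg = 5, p = 1.000000, fail to reject H0.


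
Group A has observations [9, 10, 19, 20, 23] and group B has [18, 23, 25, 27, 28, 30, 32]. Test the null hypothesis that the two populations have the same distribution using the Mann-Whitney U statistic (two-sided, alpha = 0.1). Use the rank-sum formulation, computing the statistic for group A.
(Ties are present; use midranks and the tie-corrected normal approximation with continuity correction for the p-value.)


Step 1: Combine and sort all 12 observations; assign midranks.
sorted (value, group): (9,X), (10,X), (18,Y), (19,X), (20,X), (23,X), (23,Y), (25,Y), (27,Y), (28,Y), (30,Y), (32,Y)
ranks: 9->1, 10->2, 18->3, 19->4, 20->5, 23->6.5, 23->6.5, 25->8, 27->9, 28->10, 30->11, 32->12
Step 2: Rank sum for X: R1 = 1 + 2 + 4 + 5 + 6.5 = 18.5.
Step 3: U_X = R1 - n1(n1+1)/2 = 18.5 - 5*6/2 = 18.5 - 15 = 3.5.
       U_Y = n1*n2 - U_X = 35 - 3.5 = 31.5.
Step 4: Ties are present, so use the tie-corrected normal approximation (with continuity correction) for the p-value.
Step 5: p-value = 0.028075; compare to alpha = 0.1. reject H0.

U_X = 3.5, p = 0.028075, reject H0 at alpha = 0.1.


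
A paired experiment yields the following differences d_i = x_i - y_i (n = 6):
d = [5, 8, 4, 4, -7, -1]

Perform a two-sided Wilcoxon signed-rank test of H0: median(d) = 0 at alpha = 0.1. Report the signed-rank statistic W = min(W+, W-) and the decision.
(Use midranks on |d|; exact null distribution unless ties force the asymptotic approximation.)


Step 1: Drop any zero differences (none here) and take |d_i|.
|d| = [5, 8, 4, 4, 7, 1]
Step 2: Midrank |d_i| (ties get averaged ranks).
ranks: |5|->4, |8|->6, |4|->2.5, |4|->2.5, |7|->5, |1|->1
Step 3: Attach original signs; sum ranks with positive sign and with negative sign.
W+ = 4 + 6 + 2.5 + 2.5 = 15
W- = 5 + 1 = 6
(Check: W+ + W- = 21 should equal n(n+1)/2 = 21.)
Step 4: Test statistic W = min(W+, W-) = 6.
Step 5: Ties in |d|, so use the tie-corrected normal approximation.
        E[W] = n(n+1)/4 = 6*7/4 = 10.5.
        Tie groups: |d|=4 (t=2); sum(t^3 - t) = 6.
        Var[W] = n(n+1)(2n+1)/24 - sum(t^3-t)/48 = 546/24 - 6/48 = 22.625.
        z = (W - E[W]) / sqrt(Var[W]) = (6 - 10.5) / 4.7566 = -0.9461.
        Two-sided p = 2*Phi(z) = 0.344118.
Step 6: alpha = 0.1. fail to reject H0.

W+ = 15, W- = 6, W = min = 6, p = 0.344118, fail to reject H0.


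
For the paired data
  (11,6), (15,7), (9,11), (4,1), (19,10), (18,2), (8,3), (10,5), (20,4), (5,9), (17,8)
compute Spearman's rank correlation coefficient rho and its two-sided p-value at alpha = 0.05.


Step 1: Rank x and y separately (midranks; no ties here).
rank(x): 11->6, 15->7, 9->4, 4->1, 19->10, 18->9, 8->3, 10->5, 20->11, 5->2, 17->8
rank(y): 6->6, 7->7, 11->11, 1->1, 10->10, 2->2, 3->3, 5->5, 4->4, 9->9, 8->8
Step 2: d_i = R_x(i) - R_y(i); compute d_i^2.
  (6-6)^2=0, (7-7)^2=0, (4-11)^2=49, (1-1)^2=0, (10-10)^2=0, (9-2)^2=49, (3-3)^2=0, (5-5)^2=0, (11-4)^2=49, (2-9)^2=49, (8-8)^2=0
sum(d^2) = 196.
Step 3: rho = 1 - 6*196 / (11*(11^2 - 1)) = 1 - 1176/1320 = 0.109091.
Step 4: Under H0, t = rho * sqrt((n-2)/(1-rho^2)) = 0.3292 ~ t(9).
Step 5: Two-sided p-value from the t-distribution with 9 df = 0.749509.
Step 6: alpha = 0.05. fail to reject H0.

rho = 0.1091, p = 0.749509, fail to reject H0 at alpha = 0.05.


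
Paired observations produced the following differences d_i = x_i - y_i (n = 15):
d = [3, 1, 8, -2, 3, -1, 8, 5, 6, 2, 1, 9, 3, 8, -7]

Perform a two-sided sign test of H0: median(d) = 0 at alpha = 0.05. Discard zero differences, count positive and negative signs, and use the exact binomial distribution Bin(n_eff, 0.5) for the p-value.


Step 1: Discard zero differences. Original n = 15; n_eff = number of nonzero differences = 15.
Nonzero differences (with sign): +3, +1, +8, -2, +3, -1, +8, +5, +6, +2, +1, +9, +3, +8, -7
Step 2: Count signs: positive = 12, negative = 3.
Step 3: Under H0: P(positive) = 0.5, so the number of positives S ~ Bin(15, 0.5).
Step 4: Two-sided exact p-value = sum of Bin(15,0.5) probabilities at or below the observed probability = 0.035156.
Step 5: alpha = 0.05. reject H0.

n_eff = 15, pos = 12, neg = 3, p = 0.035156, reject H0.


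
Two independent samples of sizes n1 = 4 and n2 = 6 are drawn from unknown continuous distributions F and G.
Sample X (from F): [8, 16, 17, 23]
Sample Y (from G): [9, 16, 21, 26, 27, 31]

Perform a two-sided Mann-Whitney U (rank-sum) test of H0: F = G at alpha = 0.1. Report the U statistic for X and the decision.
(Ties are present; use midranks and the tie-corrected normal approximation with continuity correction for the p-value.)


Step 1: Combine and sort all 10 observations; assign midranks.
sorted (value, group): (8,X), (9,Y), (16,X), (16,Y), (17,X), (21,Y), (23,X), (26,Y), (27,Y), (31,Y)
ranks: 8->1, 9->2, 16->3.5, 16->3.5, 17->5, 21->6, 23->7, 26->8, 27->9, 31->10
Step 2: Rank sum for X: R1 = 1 + 3.5 + 5 + 7 = 16.5.
Step 3: U_X = R1 - n1(n1+1)/2 = 16.5 - 4*5/2 = 16.5 - 10 = 6.5.
       U_Y = n1*n2 - U_X = 24 - 6.5 = 17.5.
Step 4: Ties are present, so use the tie-corrected normal approximation (with continuity correction) for the p-value.
Step 5: p-value = 0.284958; compare to alpha = 0.1. fail to reject H0.

U_X = 6.5, p = 0.284958, fail to reject H0 at alpha = 0.1.


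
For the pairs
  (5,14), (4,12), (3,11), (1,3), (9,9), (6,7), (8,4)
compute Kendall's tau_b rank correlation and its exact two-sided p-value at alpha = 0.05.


Step 1: Enumerate the 21 unordered pairs (i,j) with i<j and classify each by sign(x_j-x_i) * sign(y_j-y_i).
  (1,2):dx=-1,dy=-2->C; (1,3):dx=-2,dy=-3->C; (1,4):dx=-4,dy=-11->C; (1,5):dx=+4,dy=-5->D
  (1,6):dx=+1,dy=-7->D; (1,7):dx=+3,dy=-10->D; (2,3):dx=-1,dy=-1->C; (2,4):dx=-3,dy=-9->C
  (2,5):dx=+5,dy=-3->D; (2,6):dx=+2,dy=-5->D; (2,7):dx=+4,dy=-8->D; (3,4):dx=-2,dy=-8->C
  (3,5):dx=+6,dy=-2->D; (3,6):dx=+3,dy=-4->D; (3,7):dx=+5,dy=-7->D; (4,5):dx=+8,dy=+6->C
  (4,6):dx=+5,dy=+4->C; (4,7):dx=+7,dy=+1->C; (5,6):dx=-3,dy=-2->C; (5,7):dx=-1,dy=-5->C
  (6,7):dx=+2,dy=-3->D
Step 2: C = 11, D = 10, total pairs = 21.
Step 3: tau = (C - D)/(n(n-1)/2) = (11 - 10)/21 = 0.047619.
Step 4: Exact two-sided p-value (enumerate n! = 5040 permutations of y under H0): p = 1.000000.
Step 5: alpha = 0.05. fail to reject H0.

tau_b = 0.0476 (C=11, D=10), p = 1.000000, fail to reject H0.


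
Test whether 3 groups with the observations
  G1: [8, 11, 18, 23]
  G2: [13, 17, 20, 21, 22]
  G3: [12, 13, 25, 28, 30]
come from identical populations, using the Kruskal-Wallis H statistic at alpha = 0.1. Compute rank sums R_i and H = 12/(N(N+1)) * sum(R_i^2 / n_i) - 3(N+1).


Step 1: Combine all N = 14 observations and assign midranks.
sorted (value, group, rank): (8,G1,1), (11,G1,2), (12,G3,3), (13,G2,4.5), (13,G3,4.5), (17,G2,6), (18,G1,7), (20,G2,8), (21,G2,9), (22,G2,10), (23,G1,11), (25,G3,12), (28,G3,13), (30,G3,14)
Step 2: Sum ranks within each group.
R_1 = 21 (n_1 = 4)
R_2 = 37.5 (n_2 = 5)
R_3 = 46.5 (n_3 = 5)
Step 3: H = 12/(N(N+1)) * sum(R_i^2/n_i) - 3(N+1)
     = 12/(14*15) * (21^2/4 + 37.5^2/5 + 46.5^2/5) - 3*15
     = 0.057143 * 823.95 - 45
     = 2.082857.
Step 4: Ties present; correction factor C = 1 - 6/(14^3 - 14) = 0.997802. Corrected H = 2.082857 / 0.997802 = 2.087445.
Step 5: Under H0, H ~ chi^2(2); p-value = 0.352141.
Step 6: alpha = 0.1. fail to reject H0.

H = 2.0874, df = 2, p = 0.352141, fail to reject H0.


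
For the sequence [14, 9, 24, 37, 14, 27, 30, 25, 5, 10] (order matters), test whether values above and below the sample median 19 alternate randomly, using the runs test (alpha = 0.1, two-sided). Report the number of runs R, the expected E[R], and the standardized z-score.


Step 1: Compute median = 19; label A = above, B = below.
Labels in order: BBAABAAABB  (n_A = 5, n_B = 5)
Step 2: Count runs R = 5.
Step 3: Under H0 (random ordering), E[R] = 2*n_A*n_B/(n_A+n_B) + 1 = 2*5*5/10 + 1 = 6.0000.
        Var[R] = 2*n_A*n_B*(2*n_A*n_B - n_A - n_B) / ((n_A+n_B)^2 * (n_A+n_B-1)) = 2000/900 = 2.2222.
        SD[R] = 1.4907.
Step 4: Continuity-corrected z = (R + 0.5 - E[R]) / SD[R] = (5 + 0.5 - 6.0000) / 1.4907 = -0.3354.
Step 5: Two-sided p-value via normal approximation = 2*(1 - Phi(|z|)) = 0.737316.
Step 6: alpha = 0.1. fail to reject H0.

R = 5, z = -0.3354, p = 0.737316, fail to reject H0.


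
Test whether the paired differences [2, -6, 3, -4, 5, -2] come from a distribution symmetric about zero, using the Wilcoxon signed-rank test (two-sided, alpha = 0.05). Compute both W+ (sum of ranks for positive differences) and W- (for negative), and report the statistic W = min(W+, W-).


Step 1: Drop any zero differences (none here) and take |d_i|.
|d| = [2, 6, 3, 4, 5, 2]
Step 2: Midrank |d_i| (ties get averaged ranks).
ranks: |2|->1.5, |6|->6, |3|->3, |4|->4, |5|->5, |2|->1.5
Step 3: Attach original signs; sum ranks with positive sign and with negative sign.
W+ = 1.5 + 3 + 5 = 9.5
W- = 6 + 4 + 1.5 = 11.5
(Check: W+ + W- = 21 should equal n(n+1)/2 = 21.)
Step 4: Test statistic W = min(W+, W-) = 9.5.
Step 5: Ties in |d|, so use the tie-corrected normal approximation.
        E[W] = n(n+1)/4 = 6*7/4 = 10.5.
        Tie groups: |d|=2 (t=2); sum(t^3 - t) = 6.
        Var[W] = n(n+1)(2n+1)/24 - sum(t^3-t)/48 = 546/24 - 6/48 = 22.625.
        z = (W - E[W]) / sqrt(Var[W]) = (9.5 - 10.5) / 4.7566 = -0.2102.
        Two-sided p = 2*Phi(z) = 0.833484.
Step 6: alpha = 0.05. fail to reject H0.

W+ = 9.5, W- = 11.5, W = min = 9.5, p = 0.833484, fail to reject H0.


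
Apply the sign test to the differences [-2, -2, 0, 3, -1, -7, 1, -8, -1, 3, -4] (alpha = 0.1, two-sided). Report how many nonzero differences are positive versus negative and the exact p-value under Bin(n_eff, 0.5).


Step 1: Discard zero differences. Original n = 11; n_eff = number of nonzero differences = 10.
Nonzero differences (with sign): -2, -2, +3, -1, -7, +1, -8, -1, +3, -4
Step 2: Count signs: positive = 3, negative = 7.
Step 3: Under H0: P(positive) = 0.5, so the number of positives S ~ Bin(10, 0.5).
Step 4: Two-sided exact p-value = sum of Bin(10,0.5) probabilities at or below the observed probability = 0.343750.
Step 5: alpha = 0.1. fail to reject H0.

n_eff = 10, pos = 3, neg = 7, p = 0.343750, fail to reject H0.


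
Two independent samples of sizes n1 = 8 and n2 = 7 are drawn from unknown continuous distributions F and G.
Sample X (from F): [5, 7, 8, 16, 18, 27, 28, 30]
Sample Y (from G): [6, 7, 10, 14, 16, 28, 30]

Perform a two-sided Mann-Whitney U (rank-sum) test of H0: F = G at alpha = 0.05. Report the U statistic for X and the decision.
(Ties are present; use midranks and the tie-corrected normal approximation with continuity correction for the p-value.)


Step 1: Combine and sort all 15 observations; assign midranks.
sorted (value, group): (5,X), (6,Y), (7,X), (7,Y), (8,X), (10,Y), (14,Y), (16,X), (16,Y), (18,X), (27,X), (28,X), (28,Y), (30,X), (30,Y)
ranks: 5->1, 6->2, 7->3.5, 7->3.5, 8->5, 10->6, 14->7, 16->8.5, 16->8.5, 18->10, 27->11, 28->12.5, 28->12.5, 30->14.5, 30->14.5
Step 2: Rank sum for X: R1 = 1 + 3.5 + 5 + 8.5 + 10 + 11 + 12.5 + 14.5 = 66.
Step 3: U_X = R1 - n1(n1+1)/2 = 66 - 8*9/2 = 66 - 36 = 30.
       U_Y = n1*n2 - U_X = 56 - 30 = 26.
Step 4: Ties are present, so use the tie-corrected normal approximation (with continuity correction) for the p-value.
Step 5: p-value = 0.861697; compare to alpha = 0.05. fail to reject H0.

U_X = 30, p = 0.861697, fail to reject H0 at alpha = 0.05.


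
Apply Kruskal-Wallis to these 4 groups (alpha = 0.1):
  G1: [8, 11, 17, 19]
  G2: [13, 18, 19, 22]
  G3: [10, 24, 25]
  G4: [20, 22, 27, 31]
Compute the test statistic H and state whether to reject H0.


Step 1: Combine all N = 15 observations and assign midranks.
sorted (value, group, rank): (8,G1,1), (10,G3,2), (11,G1,3), (13,G2,4), (17,G1,5), (18,G2,6), (19,G1,7.5), (19,G2,7.5), (20,G4,9), (22,G2,10.5), (22,G4,10.5), (24,G3,12), (25,G3,13), (27,G4,14), (31,G4,15)
Step 2: Sum ranks within each group.
R_1 = 16.5 (n_1 = 4)
R_2 = 28 (n_2 = 4)
R_3 = 27 (n_3 = 3)
R_4 = 48.5 (n_4 = 4)
Step 3: H = 12/(N(N+1)) * sum(R_i^2/n_i) - 3(N+1)
     = 12/(15*16) * (16.5^2/4 + 28^2/4 + 27^2/3 + 48.5^2/4) - 3*16
     = 0.050000 * 1095.12 - 48
     = 6.756250.
Step 4: Ties present; correction factor C = 1 - 12/(15^3 - 15) = 0.996429. Corrected H = 6.756250 / 0.996429 = 6.780466.
Step 5: Under H0, H ~ chi^2(3); p-value = 0.079234.
Step 6: alpha = 0.1. reject H0.

H = 6.7805, df = 3, p = 0.079234, reject H0.


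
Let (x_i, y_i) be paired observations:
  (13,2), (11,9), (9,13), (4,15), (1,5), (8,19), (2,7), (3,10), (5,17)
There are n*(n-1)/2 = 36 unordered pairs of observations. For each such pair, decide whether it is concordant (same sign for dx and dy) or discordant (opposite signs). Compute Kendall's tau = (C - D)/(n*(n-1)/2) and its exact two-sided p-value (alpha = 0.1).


Step 1: Enumerate the 36 unordered pairs (i,j) with i<j and classify each by sign(x_j-x_i) * sign(y_j-y_i).
  (1,2):dx=-2,dy=+7->D; (1,3):dx=-4,dy=+11->D; (1,4):dx=-9,dy=+13->D; (1,5):dx=-12,dy=+3->D
  (1,6):dx=-5,dy=+17->D; (1,7):dx=-11,dy=+5->D; (1,8):dx=-10,dy=+8->D; (1,9):dx=-8,dy=+15->D
  (2,3):dx=-2,dy=+4->D; (2,4):dx=-7,dy=+6->D; (2,5):dx=-10,dy=-4->C; (2,6):dx=-3,dy=+10->D
  (2,7):dx=-9,dy=-2->C; (2,8):dx=-8,dy=+1->D; (2,9):dx=-6,dy=+8->D; (3,4):dx=-5,dy=+2->D
  (3,5):dx=-8,dy=-8->C; (3,6):dx=-1,dy=+6->D; (3,7):dx=-7,dy=-6->C; (3,8):dx=-6,dy=-3->C
  (3,9):dx=-4,dy=+4->D; (4,5):dx=-3,dy=-10->C; (4,6):dx=+4,dy=+4->C; (4,7):dx=-2,dy=-8->C
  (4,8):dx=-1,dy=-5->C; (4,9):dx=+1,dy=+2->C; (5,6):dx=+7,dy=+14->C; (5,7):dx=+1,dy=+2->C
  (5,8):dx=+2,dy=+5->C; (5,9):dx=+4,dy=+12->C; (6,7):dx=-6,dy=-12->C; (6,8):dx=-5,dy=-9->C
  (6,9):dx=-3,dy=-2->C; (7,8):dx=+1,dy=+3->C; (7,9):dx=+3,dy=+10->C; (8,9):dx=+2,dy=+7->C
Step 2: C = 20, D = 16, total pairs = 36.
Step 3: tau = (C - D)/(n(n-1)/2) = (20 - 16)/36 = 0.111111.
Step 4: Exact two-sided p-value (enumerate n! = 362880 permutations of y under H0): p = 0.761414.
Step 5: alpha = 0.1. fail to reject H0.

tau_b = 0.1111 (C=20, D=16), p = 0.761414, fail to reject H0.


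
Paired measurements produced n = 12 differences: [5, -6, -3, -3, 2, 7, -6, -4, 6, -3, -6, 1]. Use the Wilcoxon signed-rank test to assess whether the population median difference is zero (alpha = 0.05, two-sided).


Step 1: Drop any zero differences (none here) and take |d_i|.
|d| = [5, 6, 3, 3, 2, 7, 6, 4, 6, 3, 6, 1]
Step 2: Midrank |d_i| (ties get averaged ranks).
ranks: |5|->7, |6|->9.5, |3|->4, |3|->4, |2|->2, |7|->12, |6|->9.5, |4|->6, |6|->9.5, |3|->4, |6|->9.5, |1|->1
Step 3: Attach original signs; sum ranks with positive sign and with negative sign.
W+ = 7 + 2 + 12 + 9.5 + 1 = 31.5
W- = 9.5 + 4 + 4 + 9.5 + 6 + 4 + 9.5 = 46.5
(Check: W+ + W- = 78 should equal n(n+1)/2 = 78.)
Step 4: Test statistic W = min(W+, W-) = 31.5.
Step 5: Ties in |d|, so use the tie-corrected normal approximation.
        E[W] = n(n+1)/4 = 12*13/4 = 39.
        Tie groups: |d|=3 (t=3), |d|=6 (t=4); sum(t^3 - t) = 84.
        Var[W] = n(n+1)(2n+1)/24 - sum(t^3-t)/48 = 3900/24 - 84/48 = 160.75.
        z = (W - E[W]) / sqrt(Var[W]) = (31.5 - 39) / 12.6787 = -0.5915.
        Two-sided p = 2*Phi(z) = 0.554157.
Step 6: alpha = 0.05. fail to reject H0.

W+ = 31.5, W- = 46.5, W = min = 31.5, p = 0.554157, fail to reject H0.


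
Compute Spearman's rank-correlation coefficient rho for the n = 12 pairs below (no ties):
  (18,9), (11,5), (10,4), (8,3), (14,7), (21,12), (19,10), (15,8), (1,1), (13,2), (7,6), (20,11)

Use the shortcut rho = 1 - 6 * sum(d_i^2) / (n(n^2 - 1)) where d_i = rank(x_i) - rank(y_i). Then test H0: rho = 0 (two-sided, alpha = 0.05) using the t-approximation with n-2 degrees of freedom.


Step 1: Rank x and y separately (midranks; no ties here).
rank(x): 18->9, 11->5, 10->4, 8->3, 14->7, 21->12, 19->10, 15->8, 1->1, 13->6, 7->2, 20->11
rank(y): 9->9, 5->5, 4->4, 3->3, 7->7, 12->12, 10->10, 8->8, 1->1, 2->2, 6->6, 11->11
Step 2: d_i = R_x(i) - R_y(i); compute d_i^2.
  (9-9)^2=0, (5-5)^2=0, (4-4)^2=0, (3-3)^2=0, (7-7)^2=0, (12-12)^2=0, (10-10)^2=0, (8-8)^2=0, (1-1)^2=0, (6-2)^2=16, (2-6)^2=16, (11-11)^2=0
sum(d^2) = 32.
Step 3: rho = 1 - 6*32 / (12*(12^2 - 1)) = 1 - 192/1716 = 0.888112.
Step 4: Under H0, t = rho * sqrt((n-2)/(1-rho^2)) = 6.1103 ~ t(10).
Step 5: Two-sided p-value from the t-distribution with 10 df = 0.000114.
Step 6: alpha = 0.05. reject H0.

rho = 0.8881, p = 0.000114, reject H0 at alpha = 0.05.


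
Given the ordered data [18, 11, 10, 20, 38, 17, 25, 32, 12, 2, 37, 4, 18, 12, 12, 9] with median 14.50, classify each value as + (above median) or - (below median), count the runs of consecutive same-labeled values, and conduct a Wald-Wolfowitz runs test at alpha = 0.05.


Step 1: Compute median = 14.50; label A = above, B = below.
Labels in order: ABBAAAAABBABABBB  (n_A = 8, n_B = 8)
Step 2: Count runs R = 8.
Step 3: Under H0 (random ordering), E[R] = 2*n_A*n_B/(n_A+n_B) + 1 = 2*8*8/16 + 1 = 9.0000.
        Var[R] = 2*n_A*n_B*(2*n_A*n_B - n_A - n_B) / ((n_A+n_B)^2 * (n_A+n_B-1)) = 14336/3840 = 3.7333.
        SD[R] = 1.9322.
Step 4: Continuity-corrected z = (R + 0.5 - E[R]) / SD[R] = (8 + 0.5 - 9.0000) / 1.9322 = -0.2588.
Step 5: Two-sided p-value via normal approximation = 2*(1 - Phi(|z|)) = 0.795809.
Step 6: alpha = 0.05. fail to reject H0.

R = 8, z = -0.2588, p = 0.795809, fail to reject H0.


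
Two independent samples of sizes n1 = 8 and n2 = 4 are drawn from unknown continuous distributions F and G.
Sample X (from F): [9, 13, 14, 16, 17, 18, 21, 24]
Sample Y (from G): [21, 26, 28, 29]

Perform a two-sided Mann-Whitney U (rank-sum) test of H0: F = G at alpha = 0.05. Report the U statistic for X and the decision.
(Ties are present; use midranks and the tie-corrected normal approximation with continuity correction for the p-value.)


Step 1: Combine and sort all 12 observations; assign midranks.
sorted (value, group): (9,X), (13,X), (14,X), (16,X), (17,X), (18,X), (21,X), (21,Y), (24,X), (26,Y), (28,Y), (29,Y)
ranks: 9->1, 13->2, 14->3, 16->4, 17->5, 18->6, 21->7.5, 21->7.5, 24->9, 26->10, 28->11, 29->12
Step 2: Rank sum for X: R1 = 1 + 2 + 3 + 4 + 5 + 6 + 7.5 + 9 = 37.5.
Step 3: U_X = R1 - n1(n1+1)/2 = 37.5 - 8*9/2 = 37.5 - 36 = 1.5.
       U_Y = n1*n2 - U_X = 32 - 1.5 = 30.5.
Step 4: Ties are present, so use the tie-corrected normal approximation (with continuity correction) for the p-value.
Step 5: p-value = 0.017221; compare to alpha = 0.05. reject H0.

U_X = 1.5, p = 0.017221, reject H0 at alpha = 0.05.


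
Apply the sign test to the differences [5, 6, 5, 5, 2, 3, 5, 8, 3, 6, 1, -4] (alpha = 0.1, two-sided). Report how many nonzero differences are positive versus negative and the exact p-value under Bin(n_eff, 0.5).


Step 1: Discard zero differences. Original n = 12; n_eff = number of nonzero differences = 12.
Nonzero differences (with sign): +5, +6, +5, +5, +2, +3, +5, +8, +3, +6, +1, -4
Step 2: Count signs: positive = 11, negative = 1.
Step 3: Under H0: P(positive) = 0.5, so the number of positives S ~ Bin(12, 0.5).
Step 4: Two-sided exact p-value = sum of Bin(12,0.5) probabilities at or below the observed probability = 0.006348.
Step 5: alpha = 0.1. reject H0.

n_eff = 12, pos = 11, neg = 1, p = 0.006348, reject H0.


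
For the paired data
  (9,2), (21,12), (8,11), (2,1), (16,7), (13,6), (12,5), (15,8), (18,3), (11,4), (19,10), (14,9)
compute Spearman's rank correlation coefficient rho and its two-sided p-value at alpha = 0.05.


Step 1: Rank x and y separately (midranks; no ties here).
rank(x): 9->3, 21->12, 8->2, 2->1, 16->9, 13->6, 12->5, 15->8, 18->10, 11->4, 19->11, 14->7
rank(y): 2->2, 12->12, 11->11, 1->1, 7->7, 6->6, 5->5, 8->8, 3->3, 4->4, 10->10, 9->9
Step 2: d_i = R_x(i) - R_y(i); compute d_i^2.
  (3-2)^2=1, (12-12)^2=0, (2-11)^2=81, (1-1)^2=0, (9-7)^2=4, (6-6)^2=0, (5-5)^2=0, (8-8)^2=0, (10-3)^2=49, (4-4)^2=0, (11-10)^2=1, (7-9)^2=4
sum(d^2) = 140.
Step 3: rho = 1 - 6*140 / (12*(12^2 - 1)) = 1 - 840/1716 = 0.510490.
Step 4: Under H0, t = rho * sqrt((n-2)/(1-rho^2)) = 1.8774 ~ t(10).
Step 5: Two-sided p-value from the t-distribution with 10 df = 0.089914.
Step 6: alpha = 0.05. fail to reject H0.

rho = 0.5105, p = 0.089914, fail to reject H0 at alpha = 0.05.


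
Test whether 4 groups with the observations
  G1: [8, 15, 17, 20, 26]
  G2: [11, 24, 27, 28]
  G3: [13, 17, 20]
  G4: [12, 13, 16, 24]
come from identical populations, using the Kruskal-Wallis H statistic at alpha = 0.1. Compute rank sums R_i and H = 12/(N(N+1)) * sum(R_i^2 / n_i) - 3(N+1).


Step 1: Combine all N = 16 observations and assign midranks.
sorted (value, group, rank): (8,G1,1), (11,G2,2), (12,G4,3), (13,G3,4.5), (13,G4,4.5), (15,G1,6), (16,G4,7), (17,G1,8.5), (17,G3,8.5), (20,G1,10.5), (20,G3,10.5), (24,G2,12.5), (24,G4,12.5), (26,G1,14), (27,G2,15), (28,G2,16)
Step 2: Sum ranks within each group.
R_1 = 40 (n_1 = 5)
R_2 = 45.5 (n_2 = 4)
R_3 = 23.5 (n_3 = 3)
R_4 = 27 (n_4 = 4)
Step 3: H = 12/(N(N+1)) * sum(R_i^2/n_i) - 3(N+1)
     = 12/(16*17) * (40^2/5 + 45.5^2/4 + 23.5^2/3 + 27^2/4) - 3*17
     = 0.044118 * 1203.9 - 51
     = 2.113051.
Step 4: Ties present; correction factor C = 1 - 24/(16^3 - 16) = 0.994118. Corrected H = 2.113051 / 0.994118 = 2.125555.
Step 5: Under H0, H ~ chi^2(3); p-value = 0.546760.
Step 6: alpha = 0.1. fail to reject H0.

H = 2.1256, df = 3, p = 0.546760, fail to reject H0.


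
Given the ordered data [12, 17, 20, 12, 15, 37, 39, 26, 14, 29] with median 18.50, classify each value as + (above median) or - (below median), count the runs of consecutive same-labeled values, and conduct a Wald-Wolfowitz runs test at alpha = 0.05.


Step 1: Compute median = 18.50; label A = above, B = below.
Labels in order: BBABBAAABA  (n_A = 5, n_B = 5)
Step 2: Count runs R = 6.
Step 3: Under H0 (random ordering), E[R] = 2*n_A*n_B/(n_A+n_B) + 1 = 2*5*5/10 + 1 = 6.0000.
        Var[R] = 2*n_A*n_B*(2*n_A*n_B - n_A - n_B) / ((n_A+n_B)^2 * (n_A+n_B-1)) = 2000/900 = 2.2222.
        SD[R] = 1.4907.
Step 4: R = E[R], so z = 0 with no continuity correction.
Step 5: Two-sided p-value via normal approximation = 2*(1 - Phi(|z|)) = 1.000000.
Step 6: alpha = 0.05. fail to reject H0.

R = 6, z = 0.0000, p = 1.000000, fail to reject H0.


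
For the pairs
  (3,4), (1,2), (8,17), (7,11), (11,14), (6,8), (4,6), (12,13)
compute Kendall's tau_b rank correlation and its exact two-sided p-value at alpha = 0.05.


Step 1: Enumerate the 28 unordered pairs (i,j) with i<j and classify each by sign(x_j-x_i) * sign(y_j-y_i).
  (1,2):dx=-2,dy=-2->C; (1,3):dx=+5,dy=+13->C; (1,4):dx=+4,dy=+7->C; (1,5):dx=+8,dy=+10->C
  (1,6):dx=+3,dy=+4->C; (1,7):dx=+1,dy=+2->C; (1,8):dx=+9,dy=+9->C; (2,3):dx=+7,dy=+15->C
  (2,4):dx=+6,dy=+9->C; (2,5):dx=+10,dy=+12->C; (2,6):dx=+5,dy=+6->C; (2,7):dx=+3,dy=+4->C
  (2,8):dx=+11,dy=+11->C; (3,4):dx=-1,dy=-6->C; (3,5):dx=+3,dy=-3->D; (3,6):dx=-2,dy=-9->C
  (3,7):dx=-4,dy=-11->C; (3,8):dx=+4,dy=-4->D; (4,5):dx=+4,dy=+3->C; (4,6):dx=-1,dy=-3->C
  (4,7):dx=-3,dy=-5->C; (4,8):dx=+5,dy=+2->C; (5,6):dx=-5,dy=-6->C; (5,7):dx=-7,dy=-8->C
  (5,8):dx=+1,dy=-1->D; (6,7):dx=-2,dy=-2->C; (6,8):dx=+6,dy=+5->C; (7,8):dx=+8,dy=+7->C
Step 2: C = 25, D = 3, total pairs = 28.
Step 3: tau = (C - D)/(n(n-1)/2) = (25 - 3)/28 = 0.785714.
Step 4: Exact two-sided p-value (enumerate n! = 40320 permutations of y under H0): p = 0.005506.
Step 5: alpha = 0.05. reject H0.

tau_b = 0.7857 (C=25, D=3), p = 0.005506, reject H0.


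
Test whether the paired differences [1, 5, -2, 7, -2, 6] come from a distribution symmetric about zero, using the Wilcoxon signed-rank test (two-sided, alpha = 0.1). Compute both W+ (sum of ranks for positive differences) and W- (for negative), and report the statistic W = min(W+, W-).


Step 1: Drop any zero differences (none here) and take |d_i|.
|d| = [1, 5, 2, 7, 2, 6]
Step 2: Midrank |d_i| (ties get averaged ranks).
ranks: |1|->1, |5|->4, |2|->2.5, |7|->6, |2|->2.5, |6|->5
Step 3: Attach original signs; sum ranks with positive sign and with negative sign.
W+ = 1 + 4 + 6 + 5 = 16
W- = 2.5 + 2.5 = 5
(Check: W+ + W- = 21 should equal n(n+1)/2 = 21.)
Step 4: Test statistic W = min(W+, W-) = 5.
Step 5: Ties in |d|, so use the tie-corrected normal approximation.
        E[W] = n(n+1)/4 = 6*7/4 = 10.5.
        Tie groups: |d|=2 (t=2); sum(t^3 - t) = 6.
        Var[W] = n(n+1)(2n+1)/24 - sum(t^3-t)/48 = 546/24 - 6/48 = 22.625.
        z = (W - E[W]) / sqrt(Var[W]) = (5 - 10.5) / 4.7566 = -1.1563.
        Two-sided p = 2*Phi(z) = 0.247561.
Step 6: alpha = 0.1. fail to reject H0.

W+ = 16, W- = 5, W = min = 5, p = 0.247561, fail to reject H0.


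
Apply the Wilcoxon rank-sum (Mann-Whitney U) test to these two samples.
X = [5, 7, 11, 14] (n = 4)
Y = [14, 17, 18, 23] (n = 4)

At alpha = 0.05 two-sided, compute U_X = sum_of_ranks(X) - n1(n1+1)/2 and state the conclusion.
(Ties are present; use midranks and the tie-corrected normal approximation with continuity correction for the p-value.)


Step 1: Combine and sort all 8 observations; assign midranks.
sorted (value, group): (5,X), (7,X), (11,X), (14,X), (14,Y), (17,Y), (18,Y), (23,Y)
ranks: 5->1, 7->2, 11->3, 14->4.5, 14->4.5, 17->6, 18->7, 23->8
Step 2: Rank sum for X: R1 = 1 + 2 + 3 + 4.5 = 10.5.
Step 3: U_X = R1 - n1(n1+1)/2 = 10.5 - 4*5/2 = 10.5 - 10 = 0.5.
       U_Y = n1*n2 - U_X = 16 - 0.5 = 15.5.
Step 4: Ties are present, so use the tie-corrected normal approximation (with continuity correction) for the p-value.
Step 5: p-value = 0.042066; compare to alpha = 0.05. reject H0.

U_X = 0.5, p = 0.042066, reject H0 at alpha = 0.05.


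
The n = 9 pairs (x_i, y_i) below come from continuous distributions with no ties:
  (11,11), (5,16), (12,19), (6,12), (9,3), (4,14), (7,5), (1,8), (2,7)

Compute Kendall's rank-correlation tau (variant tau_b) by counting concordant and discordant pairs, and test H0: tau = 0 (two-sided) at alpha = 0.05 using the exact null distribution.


Step 1: Enumerate the 36 unordered pairs (i,j) with i<j and classify each by sign(x_j-x_i) * sign(y_j-y_i).
  (1,2):dx=-6,dy=+5->D; (1,3):dx=+1,dy=+8->C; (1,4):dx=-5,dy=+1->D; (1,5):dx=-2,dy=-8->C
  (1,6):dx=-7,dy=+3->D; (1,7):dx=-4,dy=-6->C; (1,8):dx=-10,dy=-3->C; (1,9):dx=-9,dy=-4->C
  (2,3):dx=+7,dy=+3->C; (2,4):dx=+1,dy=-4->D; (2,5):dx=+4,dy=-13->D; (2,6):dx=-1,dy=-2->C
  (2,7):dx=+2,dy=-11->D; (2,8):dx=-4,dy=-8->C; (2,9):dx=-3,dy=-9->C; (3,4):dx=-6,dy=-7->C
  (3,5):dx=-3,dy=-16->C; (3,6):dx=-8,dy=-5->C; (3,7):dx=-5,dy=-14->C; (3,8):dx=-11,dy=-11->C
  (3,9):dx=-10,dy=-12->C; (4,5):dx=+3,dy=-9->D; (4,6):dx=-2,dy=+2->D; (4,7):dx=+1,dy=-7->D
  (4,8):dx=-5,dy=-4->C; (4,9):dx=-4,dy=-5->C; (5,6):dx=-5,dy=+11->D; (5,7):dx=-2,dy=+2->D
  (5,8):dx=-8,dy=+5->D; (5,9):dx=-7,dy=+4->D; (6,7):dx=+3,dy=-9->D; (6,8):dx=-3,dy=-6->C
  (6,9):dx=-2,dy=-7->C; (7,8):dx=-6,dy=+3->D; (7,9):dx=-5,dy=+2->D; (8,9):dx=+1,dy=-1->D
Step 2: C = 19, D = 17, total pairs = 36.
Step 3: tau = (C - D)/(n(n-1)/2) = (19 - 17)/36 = 0.055556.
Step 4: Exact two-sided p-value (enumerate n! = 362880 permutations of y under H0): p = 0.919455.
Step 5: alpha = 0.05. fail to reject H0.

tau_b = 0.0556 (C=19, D=17), p = 0.919455, fail to reject H0.


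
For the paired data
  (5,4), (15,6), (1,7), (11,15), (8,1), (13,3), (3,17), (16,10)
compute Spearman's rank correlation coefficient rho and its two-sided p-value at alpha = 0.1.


Step 1: Rank x and y separately (midranks; no ties here).
rank(x): 5->3, 15->7, 1->1, 11->5, 8->4, 13->6, 3->2, 16->8
rank(y): 4->3, 6->4, 7->5, 15->7, 1->1, 3->2, 17->8, 10->6
Step 2: d_i = R_x(i) - R_y(i); compute d_i^2.
  (3-3)^2=0, (7-4)^2=9, (1-5)^2=16, (5-7)^2=4, (4-1)^2=9, (6-2)^2=16, (2-8)^2=36, (8-6)^2=4
sum(d^2) = 94.
Step 3: rho = 1 - 6*94 / (8*(8^2 - 1)) = 1 - 564/504 = -0.119048.
Step 4: Under H0, t = rho * sqrt((n-2)/(1-rho^2)) = -0.2937 ~ t(6).
Step 5: Two-sided p-value from the t-distribution with 6 df = 0.778886.
Step 6: alpha = 0.1. fail to reject H0.

rho = -0.1190, p = 0.778886, fail to reject H0 at alpha = 0.1.


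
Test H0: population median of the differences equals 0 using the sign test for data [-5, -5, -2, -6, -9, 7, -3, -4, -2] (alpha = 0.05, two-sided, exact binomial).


Step 1: Discard zero differences. Original n = 9; n_eff = number of nonzero differences = 9.
Nonzero differences (with sign): -5, -5, -2, -6, -9, +7, -3, -4, -2
Step 2: Count signs: positive = 1, negative = 8.
Step 3: Under H0: P(positive) = 0.5, so the number of positives S ~ Bin(9, 0.5).
Step 4: Two-sided exact p-value = sum of Bin(9,0.5) probabilities at or below the observed probability = 0.039062.
Step 5: alpha = 0.05. reject H0.

n_eff = 9, pos = 1, neg = 8, p = 0.039062, reject H0.


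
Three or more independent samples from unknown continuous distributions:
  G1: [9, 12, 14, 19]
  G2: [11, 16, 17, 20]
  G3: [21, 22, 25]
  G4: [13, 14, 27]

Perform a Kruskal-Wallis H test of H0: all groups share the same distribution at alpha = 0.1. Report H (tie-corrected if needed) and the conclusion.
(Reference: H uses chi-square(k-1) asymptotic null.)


Step 1: Combine all N = 14 observations and assign midranks.
sorted (value, group, rank): (9,G1,1), (11,G2,2), (12,G1,3), (13,G4,4), (14,G1,5.5), (14,G4,5.5), (16,G2,7), (17,G2,8), (19,G1,9), (20,G2,10), (21,G3,11), (22,G3,12), (25,G3,13), (27,G4,14)
Step 2: Sum ranks within each group.
R_1 = 18.5 (n_1 = 4)
R_2 = 27 (n_2 = 4)
R_3 = 36 (n_3 = 3)
R_4 = 23.5 (n_4 = 3)
Step 3: H = 12/(N(N+1)) * sum(R_i^2/n_i) - 3(N+1)
     = 12/(14*15) * (18.5^2/4 + 27^2/4 + 36^2/3 + 23.5^2/3) - 3*15
     = 0.057143 * 883.896 - 45
     = 5.508333.
Step 4: Ties present; correction factor C = 1 - 6/(14^3 - 14) = 0.997802. Corrected H = 5.508333 / 0.997802 = 5.520466.
Step 5: Under H0, H ~ chi^2(3); p-value = 0.137420.
Step 6: alpha = 0.1. fail to reject H0.

H = 5.5205, df = 3, p = 0.137420, fail to reject H0.


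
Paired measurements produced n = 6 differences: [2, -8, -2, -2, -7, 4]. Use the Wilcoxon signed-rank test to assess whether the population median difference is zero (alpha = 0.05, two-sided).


Step 1: Drop any zero differences (none here) and take |d_i|.
|d| = [2, 8, 2, 2, 7, 4]
Step 2: Midrank |d_i| (ties get averaged ranks).
ranks: |2|->2, |8|->6, |2|->2, |2|->2, |7|->5, |4|->4
Step 3: Attach original signs; sum ranks with positive sign and with negative sign.
W+ = 2 + 4 = 6
W- = 6 + 2 + 2 + 5 = 15
(Check: W+ + W- = 21 should equal n(n+1)/2 = 21.)
Step 4: Test statistic W = min(W+, W-) = 6.
Step 5: Ties in |d|, so use the tie-corrected normal approximation.
        E[W] = n(n+1)/4 = 6*7/4 = 10.5.
        Tie groups: |d|=2 (t=3); sum(t^3 - t) = 24.
        Var[W] = n(n+1)(2n+1)/24 - sum(t^3-t)/48 = 546/24 - 24/48 = 22.25.
        z = (W - E[W]) / sqrt(Var[W]) = (6 - 10.5) / 4.7170 = -0.9540.
        Two-sided p = 2*Phi(z) = 0.340085.
Step 6: alpha = 0.05. fail to reject H0.

W+ = 6, W- = 15, W = min = 6, p = 0.340085, fail to reject H0.


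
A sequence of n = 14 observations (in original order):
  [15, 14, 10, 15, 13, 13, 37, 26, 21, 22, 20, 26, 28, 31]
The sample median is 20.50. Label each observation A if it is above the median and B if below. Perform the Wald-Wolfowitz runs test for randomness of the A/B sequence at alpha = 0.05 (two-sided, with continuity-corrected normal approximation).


Step 1: Compute median = 20.50; label A = above, B = below.
Labels in order: BBBBBBAAAABAAA  (n_A = 7, n_B = 7)
Step 2: Count runs R = 4.
Step 3: Under H0 (random ordering), E[R] = 2*n_A*n_B/(n_A+n_B) + 1 = 2*7*7/14 + 1 = 8.0000.
        Var[R] = 2*n_A*n_B*(2*n_A*n_B - n_A - n_B) / ((n_A+n_B)^2 * (n_A+n_B-1)) = 8232/2548 = 3.2308.
        SD[R] = 1.7974.
Step 4: Continuity-corrected z = (R + 0.5 - E[R]) / SD[R] = (4 + 0.5 - 8.0000) / 1.7974 = -1.9472.
Step 5: Two-sided p-value via normal approximation = 2*(1 - Phi(|z|)) = 0.051508.
Step 6: alpha = 0.05. fail to reject H0.

R = 4, z = -1.9472, p = 0.051508, fail to reject H0.


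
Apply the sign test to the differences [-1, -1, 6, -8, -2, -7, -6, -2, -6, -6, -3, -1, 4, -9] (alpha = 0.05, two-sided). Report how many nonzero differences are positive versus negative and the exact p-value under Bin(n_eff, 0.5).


Step 1: Discard zero differences. Original n = 14; n_eff = number of nonzero differences = 14.
Nonzero differences (with sign): -1, -1, +6, -8, -2, -7, -6, -2, -6, -6, -3, -1, +4, -9
Step 2: Count signs: positive = 2, negative = 12.
Step 3: Under H0: P(positive) = 0.5, so the number of positives S ~ Bin(14, 0.5).
Step 4: Two-sided exact p-value = sum of Bin(14,0.5) probabilities at or below the observed probability = 0.012939.
Step 5: alpha = 0.05. reject H0.

n_eff = 14, pos = 2, neg = 12, p = 0.012939, reject H0.


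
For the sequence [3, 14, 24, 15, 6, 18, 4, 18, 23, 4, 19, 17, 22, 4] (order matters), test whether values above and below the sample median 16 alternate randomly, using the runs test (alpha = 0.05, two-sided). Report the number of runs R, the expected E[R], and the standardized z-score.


Step 1: Compute median = 16; label A = above, B = below.
Labels in order: BBABBABAABAAAB  (n_A = 7, n_B = 7)
Step 2: Count runs R = 9.
Step 3: Under H0 (random ordering), E[R] = 2*n_A*n_B/(n_A+n_B) + 1 = 2*7*7/14 + 1 = 8.0000.
        Var[R] = 2*n_A*n_B*(2*n_A*n_B - n_A - n_B) / ((n_A+n_B)^2 * (n_A+n_B-1)) = 8232/2548 = 3.2308.
        SD[R] = 1.7974.
Step 4: Continuity-corrected z = (R - 0.5 - E[R]) / SD[R] = (9 - 0.5 - 8.0000) / 1.7974 = 0.2782.
Step 5: Two-sided p-value via normal approximation = 2*(1 - Phi(|z|)) = 0.780879.
Step 6: alpha = 0.05. fail to reject H0.

R = 9, z = 0.2782, p = 0.780879, fail to reject H0.


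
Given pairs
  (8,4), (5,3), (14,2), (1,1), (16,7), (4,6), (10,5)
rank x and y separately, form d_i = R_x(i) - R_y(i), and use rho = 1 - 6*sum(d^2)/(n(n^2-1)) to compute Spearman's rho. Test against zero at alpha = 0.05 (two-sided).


Step 1: Rank x and y separately (midranks; no ties here).
rank(x): 8->4, 5->3, 14->6, 1->1, 16->7, 4->2, 10->5
rank(y): 4->4, 3->3, 2->2, 1->1, 7->7, 6->6, 5->5
Step 2: d_i = R_x(i) - R_y(i); compute d_i^2.
  (4-4)^2=0, (3-3)^2=0, (6-2)^2=16, (1-1)^2=0, (7-7)^2=0, (2-6)^2=16, (5-5)^2=0
sum(d^2) = 32.
Step 3: rho = 1 - 6*32 / (7*(7^2 - 1)) = 1 - 192/336 = 0.428571.
Step 4: Under H0, t = rho * sqrt((n-2)/(1-rho^2)) = 1.0607 ~ t(5).
Step 5: Two-sided p-value from the t-distribution with 5 df = 0.337368.
Step 6: alpha = 0.05. fail to reject H0.

rho = 0.4286, p = 0.337368, fail to reject H0 at alpha = 0.05.


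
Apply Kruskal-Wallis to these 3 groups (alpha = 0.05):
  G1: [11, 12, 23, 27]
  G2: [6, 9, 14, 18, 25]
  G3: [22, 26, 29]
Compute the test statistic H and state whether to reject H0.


Step 1: Combine all N = 12 observations and assign midranks.
sorted (value, group, rank): (6,G2,1), (9,G2,2), (11,G1,3), (12,G1,4), (14,G2,5), (18,G2,6), (22,G3,7), (23,G1,8), (25,G2,9), (26,G3,10), (27,G1,11), (29,G3,12)
Step 2: Sum ranks within each group.
R_1 = 26 (n_1 = 4)
R_2 = 23 (n_2 = 5)
R_3 = 29 (n_3 = 3)
Step 3: H = 12/(N(N+1)) * sum(R_i^2/n_i) - 3(N+1)
     = 12/(12*13) * (26^2/4 + 23^2/5 + 29^2/3) - 3*13
     = 0.076923 * 555.133 - 39
     = 3.702564.
Step 4: No ties, so H is used without correction.
Step 5: Under H0, H ~ chi^2(2); p-value = 0.157036.
Step 6: alpha = 0.05. fail to reject H0.

H = 3.7026, df = 2, p = 0.157036, fail to reject H0.


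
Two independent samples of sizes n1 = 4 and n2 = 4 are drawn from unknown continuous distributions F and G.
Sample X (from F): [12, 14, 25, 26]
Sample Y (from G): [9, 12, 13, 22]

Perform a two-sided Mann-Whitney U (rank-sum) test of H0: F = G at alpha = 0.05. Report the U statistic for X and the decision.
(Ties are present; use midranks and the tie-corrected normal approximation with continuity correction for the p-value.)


Step 1: Combine and sort all 8 observations; assign midranks.
sorted (value, group): (9,Y), (12,X), (12,Y), (13,Y), (14,X), (22,Y), (25,X), (26,X)
ranks: 9->1, 12->2.5, 12->2.5, 13->4, 14->5, 22->6, 25->7, 26->8
Step 2: Rank sum for X: R1 = 2.5 + 5 + 7 + 8 = 22.5.
Step 3: U_X = R1 - n1(n1+1)/2 = 22.5 - 4*5/2 = 22.5 - 10 = 12.5.
       U_Y = n1*n2 - U_X = 16 - 12.5 = 3.5.
Step 4: Ties are present, so use the tie-corrected normal approximation (with continuity correction) for the p-value.
Step 5: p-value = 0.245383; compare to alpha = 0.05. fail to reject H0.

U_X = 12.5, p = 0.245383, fail to reject H0 at alpha = 0.05.


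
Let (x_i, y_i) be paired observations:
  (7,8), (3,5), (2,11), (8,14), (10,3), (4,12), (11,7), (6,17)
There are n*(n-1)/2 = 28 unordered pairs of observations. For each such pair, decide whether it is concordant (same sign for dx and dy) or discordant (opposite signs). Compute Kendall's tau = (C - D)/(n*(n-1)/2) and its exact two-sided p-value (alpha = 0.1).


Step 1: Enumerate the 28 unordered pairs (i,j) with i<j and classify each by sign(x_j-x_i) * sign(y_j-y_i).
  (1,2):dx=-4,dy=-3->C; (1,3):dx=-5,dy=+3->D; (1,4):dx=+1,dy=+6->C; (1,5):dx=+3,dy=-5->D
  (1,6):dx=-3,dy=+4->D; (1,7):dx=+4,dy=-1->D; (1,8):dx=-1,dy=+9->D; (2,3):dx=-1,dy=+6->D
  (2,4):dx=+5,dy=+9->C; (2,5):dx=+7,dy=-2->D; (2,6):dx=+1,dy=+7->C; (2,7):dx=+8,dy=+2->C
  (2,8):dx=+3,dy=+12->C; (3,4):dx=+6,dy=+3->C; (3,5):dx=+8,dy=-8->D; (3,6):dx=+2,dy=+1->C
  (3,7):dx=+9,dy=-4->D; (3,8):dx=+4,dy=+6->C; (4,5):dx=+2,dy=-11->D; (4,6):dx=-4,dy=-2->C
  (4,7):dx=+3,dy=-7->D; (4,8):dx=-2,dy=+3->D; (5,6):dx=-6,dy=+9->D; (5,7):dx=+1,dy=+4->C
  (5,8):dx=-4,dy=+14->D; (6,7):dx=+7,dy=-5->D; (6,8):dx=+2,dy=+5->C; (7,8):dx=-5,dy=+10->D
Step 2: C = 12, D = 16, total pairs = 28.
Step 3: tau = (C - D)/(n(n-1)/2) = (12 - 16)/28 = -0.142857.
Step 4: Exact two-sided p-value (enumerate n! = 40320 permutations of y under H0): p = 0.719544.
Step 5: alpha = 0.1. fail to reject H0.

tau_b = -0.1429 (C=12, D=16), p = 0.719544, fail to reject H0.


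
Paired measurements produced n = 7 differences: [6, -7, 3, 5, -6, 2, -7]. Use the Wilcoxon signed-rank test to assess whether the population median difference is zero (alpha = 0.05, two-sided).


Step 1: Drop any zero differences (none here) and take |d_i|.
|d| = [6, 7, 3, 5, 6, 2, 7]
Step 2: Midrank |d_i| (ties get averaged ranks).
ranks: |6|->4.5, |7|->6.5, |3|->2, |5|->3, |6|->4.5, |2|->1, |7|->6.5
Step 3: Attach original signs; sum ranks with positive sign and with negative sign.
W+ = 4.5 + 2 + 3 + 1 = 10.5
W- = 6.5 + 4.5 + 6.5 = 17.5
(Check: W+ + W- = 28 should equal n(n+1)/2 = 28.)
Step 4: Test statistic W = min(W+, W-) = 10.5.
Step 5: Ties in |d|, so use the tie-corrected normal approximation.
        E[W] = n(n+1)/4 = 7*8/4 = 14.
        Tie groups: |d|=6 (t=2), |d|=7 (t=2); sum(t^3 - t) = 12.
        Var[W] = n(n+1)(2n+1)/24 - sum(t^3-t)/48 = 840/24 - 12/48 = 34.75.
        z = (W - E[W]) / sqrt(Var[W]) = (10.5 - 14) / 5.8949 = -0.5937.
        Two-sided p = 2*Phi(z) = 0.552691.
Step 6: alpha = 0.05. fail to reject H0.

W+ = 10.5, W- = 17.5, W = min = 10.5, p = 0.552691, fail to reject H0.
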